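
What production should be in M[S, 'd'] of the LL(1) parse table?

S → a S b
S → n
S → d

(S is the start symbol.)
To find M[S, 'd'], we find productions for S where 'd' is in the predict set (PREDICT(N → α) = (FIRST(α) \ {ε}) ∪ (FOLLOW(N) if α ⇒* ε)).

S → a S b: PREDICT = { 'a' }
S → n: PREDICT = { 'n' }
S → d: PREDICT = { 'd' }
  'd' is in predict set, so this production goes in M[S, 'd']

M[S, 'd'] = S → d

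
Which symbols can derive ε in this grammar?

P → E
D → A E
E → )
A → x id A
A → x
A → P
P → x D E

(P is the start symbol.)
None

There are no ε-productions, so no non-terminal can derive ε.
No non-terminals are nullable.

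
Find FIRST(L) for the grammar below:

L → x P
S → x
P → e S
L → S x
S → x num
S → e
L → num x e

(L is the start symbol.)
{ 'e', 'num', 'x' }

FIRST sets of the other non-terminals involved (by the same procedure, iterated to a fixed point):
  FIRST(S) = { 'e', 'x' }

From L → x P:
  - x is a terminal: add 'x' and stop
From L → S x:
  - S is a non-terminal: add FIRST(S) \ {ε} = { 'e', 'x' }
    S is not nullable, so stop
From L → num x e:
  - num is a terminal: add 'num' and stop

Collecting: FIRST(L) = { 'e', 'num', 'x' }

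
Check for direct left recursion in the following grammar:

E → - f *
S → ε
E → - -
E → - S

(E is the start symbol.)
No direct left recursion

Direct left recursion occurs when N → N α for some non-terminal N (the right-hand side begins with the left-hand side itself).

E → - f *: starts with '-'
S → ε: starts with ε
E → - -: starts with '-'
E → - S: starts with '-'

No direct left recursion found.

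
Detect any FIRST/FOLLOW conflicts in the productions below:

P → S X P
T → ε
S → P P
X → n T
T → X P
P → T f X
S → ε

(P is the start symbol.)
Yes. T → X P with FOLLOW(T) on { 'n' }; S → P P with FOLLOW(S) on { 'n' }

Nullable non-terminals: S, T.
FIRST sets used below: FIRST(P) = { 'f', 'n' }, FIRST(X) = { 'n' }

S: nullable alternative(s) S → ε; FOLLOW(S) = { 'n' }
  S → P P: FIRST \ {ε} = { 'f', 'n' } — overlaps FOLLOW(S) on { 'n' }: CONFLICT
  S → ε: FIRST \ {ε} = { } — this is the only nullable alternative, skip

T: nullable alternative(s) T → ε; FOLLOW(T) = { $, 'f', 'n' }
  T → ε: FIRST \ {ε} = { } — this is the only nullable alternative, skip
  T → X P: FIRST \ {ε} = { 'n' } — overlaps FOLLOW(T) on { 'n' }: CONFLICT

P, X have no nullable alternative, so no FIRST/FOLLOW check is needed there.

So the grammar has 2 FIRST/FOLLOW conflicts (marked CONFLICT above).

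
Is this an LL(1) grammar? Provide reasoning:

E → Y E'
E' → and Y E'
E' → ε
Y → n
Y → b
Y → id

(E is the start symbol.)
Yes, the grammar is LL(1).

A grammar is LL(1) if for each non-terminal N with multiple productions, the predict sets of those productions are pairwise disjoint, where PREDICT(N → α) = (FIRST(α) \ {ε}) ∪ (FOLLOW(N) if α ⇒* ε).

Relevant sets:
  FOLLOW(E') = { $ }

For E':
  PREDICT(E' → and Y E') = { 'and' }
  PREDICT(E' → ε) = { $ }
For Y:
  PREDICT(Y → n) = { 'n' }
  PREDICT(Y → b) = { 'b' }
  PREDICT(Y → id) = { 'id' }
E has a single production, so nothing to check there.

All predict sets are disjoint. The grammar IS LL(1).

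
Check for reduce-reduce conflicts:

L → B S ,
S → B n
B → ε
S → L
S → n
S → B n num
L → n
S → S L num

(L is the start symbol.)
Augment with L' → L and build the canonical LR(0) collection (I0 = CLOSURE({[L' → . L]}), then GOTO on every symbol after a dot until no new states appear). It has 13 states:
  I0: { [B → .], [L → . B S ,], [L → . n], [L' → . L] }  — shift, reduce
  I1: { [B → .], [L → . B S ,], [L → . n], [L → B . S ,], [S → . B n num], [S → . B n], [S → . L], [S → . S L num], [S → . n] }  — shift, reduce
  I2: { [L' → L .] }  — accept
  I3: { [L → n .] }  — reduce
  I4: { [B → .], [L → . B S ,], [L → . n], [L → B . S ,], [S → . B n num], [S → . B n], [S → . L], [S → . S L num], [S → . n], [S → B . n num], [S → B . n] }  — shift, reduce
  I5: { [S → L .] }  — reduce
  I6: { [B → .], [L → . B S ,], [L → . n], [L → B S . ,], [S → S . L num] }  — shift, reduce
  I7: { [L → n .], [S → n .] }  — 2 reduces
  I8: { [L → B S , .] }  — reduce
  I9: { [S → S L . num] }  — shift
  I10: { [S → S L num .] }  — reduce
  I11: { [L → n .], [S → B n . num], [S → B n .], [S → n .] }  — shift, 3 reduces
  I12: { [S → B n num .] }  — reduce

I7 contains complete items [L → n .], [S → n .] — reduce-reduce conflict.
I11 contains complete items [L → n .], [S → B n .], [S → n .] — reduce-reduce conflict.

Answer: Yes — I7: [L → n .] vs [S → n .]; I11: [L → n .] vs [S → B n .]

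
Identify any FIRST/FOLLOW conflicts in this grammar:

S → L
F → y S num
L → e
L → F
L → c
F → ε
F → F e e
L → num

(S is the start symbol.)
Nullable non-terminals: F, L, S.
FIRST sets used below: FIRST(F) = { 'e', 'y', ε }

F: nullable alternative(s) F → ε; FOLLOW(F) = { $, 'e', 'num' }
  F → y S num: FIRST \ {ε} = { 'y' } — disjoint from FOLLOW(F)
  F → ε: FIRST \ {ε} = { } — this is the only nullable alternative, skip
  F → F e e: FIRST \ {ε} = { 'e', 'y' } — overlaps FOLLOW(F) on { 'e' }: CONFLICT

L: nullable alternative(s) L → F; FOLLOW(L) = { $, 'num' }
  L → e: FIRST \ {ε} = { 'e' } — disjoint from FOLLOW(L)
  L → F: FIRST \ {ε} = { 'e', 'y' } — this is the only nullable alternative, skip
  L → c: FIRST \ {ε} = { 'c' } — disjoint from FOLLOW(L)
  L → num: FIRST \ {ε} = { 'num' } — overlaps FOLLOW(L) on { 'num' }: CONFLICT
S has a nullable alternative but only one production, so nothing to check.

So the grammar has 2 FIRST/FOLLOW conflicts (marked CONFLICT above).

Answer: Yes. F → F e e with FOLLOW(F) on { 'e' }; L → num with FOLLOW(L) on { 'num' }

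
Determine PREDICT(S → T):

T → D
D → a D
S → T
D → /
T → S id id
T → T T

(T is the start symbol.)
PREDICT(S → T) = (FIRST(RHS) \ {ε}) ∪ (FOLLOW(S) if ε ∈ FIRST(RHS), i.e. RHS ⇒* ε)
FIRST(T) = { '/', 'a' }
FIRST(T) = { '/', 'a' }
ε ∉ FIRST(T), so FOLLOW(S) is not added.
PREDICT(S → T) = { '/', 'a' }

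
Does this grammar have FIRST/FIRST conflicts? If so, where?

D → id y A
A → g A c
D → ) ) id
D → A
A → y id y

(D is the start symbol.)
No FIRST/FIRST conflicts.

A FIRST/FIRST conflict occurs when two productions N → α and N → β for the same non-terminal have FIRST(α) ∩ FIRST(β) ≠ ∅ (with ε ∈ FIRST of a nullable right-hand side, so two nullable alternatives also conflict).

FIRST sets of the non-terminals at (or reachable through a nullable prefix from) the front of some alternative:
  FIRST(A) = { 'g', 'y' }

Productions for D:
  D → id y A: FIRST = { 'id' }
  D → ) ) id: FIRST = { ')' }
  D → A: FIRST = { 'g', 'y' }
Productions for A:
  A → g A c: FIRST = { 'g' }
  A → y id y: FIRST = { 'y' }

All alternatives of each non-terminal have pairwise disjoint FIRST sets.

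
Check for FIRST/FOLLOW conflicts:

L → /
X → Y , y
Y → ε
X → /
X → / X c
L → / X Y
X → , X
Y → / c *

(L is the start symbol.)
Nullable non-terminals: Y.

Y: nullable alternative(s) Y → ε; FOLLOW(Y) = { $, ',' }
  Y → ε: FIRST \ {ε} = { } — this is the only nullable alternative, skip
  Y → / c *: FIRST \ {ε} = { '/' } — disjoint from FOLLOW(Y)

L, X have no nullable alternative, so no FIRST/FOLLOW check is needed there.

No FIRST/FOLLOW conflicts found.

Answer: No FIRST/FOLLOW conflicts.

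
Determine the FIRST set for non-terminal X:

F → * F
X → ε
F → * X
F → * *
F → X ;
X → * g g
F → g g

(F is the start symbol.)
To compute FIRST(X), examine every production with X on the left-hand side, reading each right-hand side left to right until a non-nullable symbol is reached.

From X → ε:
  - ε-production, so ε ∈ FIRST(X)
From X → * g g:
  - '*' is a terminal: add '*' and stop

Collecting: FIRST(X) = { '*', ε }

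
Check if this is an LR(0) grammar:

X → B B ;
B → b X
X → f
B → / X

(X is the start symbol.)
Yes, the grammar is LR(0)

A grammar is LR(0) if no state in the canonical LR(0) collection has:
  - both a shift item (dot before a terminal) and a complete item (shift-reduce conflict), or
  - two or more complete items (reduce-reduce conflict; the accept item [X' → X .] counts as a complete item here).

Augment with X' → X and build the canonical LR(0) collection (I0 = CLOSURE({[X' → . X]}), then GOTO on every symbol after a dot until no new states appear). It has 10 states:
  I0: { [B → . / X], [B → . b X], [X → . B B ;], [X → . f], [X' → . X] }  — shift
  I1: { [B → . / X], [B → . b X], [B → / . X], [X → . B B ;], [X → . f] }  — shift
  I2: { [B → . / X], [B → . b X], [X → B . B ;] }  — shift
  I3: { [X' → X .] }  — accept
  I4: { [B → . / X], [B → . b X], [B → b . X], [X → . B B ;], [X → . f] }  — shift
  I5: { [X → f .] }  — reduce
  I6: { [B → b X .] }  — reduce
  I7: { [X → B B . ;] }  — shift
  I8: { [X → B B ; .] }  — reduce
  I9: { [B → / X .] }  — reduce

Every state is either a pure shift/goto state or contains exactly one complete item and nothing to shift — no conflicts. The grammar is LR(0).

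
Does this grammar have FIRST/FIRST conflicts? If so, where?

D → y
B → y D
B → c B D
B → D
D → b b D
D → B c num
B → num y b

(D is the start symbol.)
Yes. D → y / D → B c num on { 'y' }; D → b b D / D → B c num on { 'b' }; B → y D / B → D on { 'y' }; B → c B D / B → D on { 'c' }; B → D / B → num y b on { 'num' }

A FIRST/FIRST conflict occurs when two productions N → α and N → β for the same non-terminal have FIRST(α) ∩ FIRST(β) ≠ ∅ (with ε ∈ FIRST of a nullable right-hand side, so two nullable alternatives also conflict).

FIRST sets of the non-terminals at (or reachable through a nullable prefix from) the front of some alternative:
  FIRST(B) = { 'b', 'c', 'num', 'y' }
  FIRST(D) = { 'b', 'c', 'num', 'y' }

Productions for D:
  D → y: FIRST = { 'y' }
  D → b b D: FIRST = { 'b' }
  D → B c num: FIRST = { 'b', 'c', 'num', 'y' }
Productions for B:
  B → y D: FIRST = { 'y' }
  B → c B D: FIRST = { 'c' }
  B → D: FIRST = { 'b', 'c', 'num', 'y' }
  B → num y b: FIRST = { 'num' }

Conflict for D: D → y and D → B c num
  Overlap: { 'y' }
Conflict for D: D → b b D and D → B c num
  Overlap: { 'b' }
Conflict for B: B → y D and B → D
  Overlap: { 'y' }
Conflict for B: B → c B D and B → D
  Overlap: { 'c' }
Conflict for B: B → D and B → num y b
  Overlap: { 'num' }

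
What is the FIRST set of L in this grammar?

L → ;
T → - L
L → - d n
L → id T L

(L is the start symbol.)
{ '-', ';', 'id' }

To compute FIRST(L), examine every production with L on the left-hand side, reading each right-hand side left to right until a non-nullable symbol is reached.

From L → ;:
  - ';' is a terminal: add ';' and stop
From L → - d n:
  - '-' is a terminal: add '-' and stop
From L → id T L:
  - id is a terminal: add 'id' and stop

Collecting: FIRST(L) = { '-', ';', 'id' }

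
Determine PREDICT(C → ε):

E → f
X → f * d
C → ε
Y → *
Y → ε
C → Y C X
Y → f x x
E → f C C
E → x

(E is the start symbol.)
PREDICT(C → ε) = (FIRST(RHS) \ {ε}) ∪ (FOLLOW(C) if ε ∈ FIRST(RHS), i.e. RHS ⇒* ε)
The right-hand side is ε (FIRST(ε) = { ε }), so the predict set is FOLLOW(C) = { $, '*', 'f' }
PREDICT(C → ε) = { $, '*', 'f' }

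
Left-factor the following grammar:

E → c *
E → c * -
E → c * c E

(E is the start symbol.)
Left-factoring transforms A → αβ₁ | αβ₂ into A → αA' and A' → β₁ | β₂
(α is the longest common prefix among the alternatives). Repeat until
no nonterminal has two alternatives with a common prefix.

Round 1: E has alternatives sharing prefix 'c *'. Introduce E': E → c * E'
  Add: E' → ε
  Add: E' → -
  Add: E' → c E

No remaining common prefixes — done.

Resulting grammar:
E → c * E'
E' → ε
E' → -
E' → c E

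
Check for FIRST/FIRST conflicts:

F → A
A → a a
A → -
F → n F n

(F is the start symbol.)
No FIRST/FIRST conflicts.

FIRST sets of the non-terminals at (or reachable through a nullable prefix from) the front of some alternative:
  FIRST(A) = { '-', 'a' }

Productions for F:
  F → A: FIRST = { '-', 'a' }
  F → n F n: FIRST = { 'n' }
Productions for A:
  A → a a: FIRST = { 'a' }
  A → -: FIRST = { '-' }

All alternatives of each non-terminal have pairwise disjoint FIRST sets.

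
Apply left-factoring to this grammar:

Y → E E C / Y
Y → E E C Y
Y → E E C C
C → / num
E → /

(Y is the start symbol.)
Left-factoring transforms A → αβ₁ | αβ₂ into A → αA' and A' → β₁ | β₂
(α is the longest common prefix among the alternatives). Repeat until
no nonterminal has two alternatives with a common prefix.

Round 1: Y has alternatives sharing prefix 'E E C'. Introduce Y': Y → E E C Y'
  Add: Y' → / Y
  Add: Y' → Y
  Add: Y' → C

No remaining common prefixes — done.

Resulting grammar:
Y → E E C Y'
Y' → / Y
Y' → Y
Y' → C
C → / num
E → /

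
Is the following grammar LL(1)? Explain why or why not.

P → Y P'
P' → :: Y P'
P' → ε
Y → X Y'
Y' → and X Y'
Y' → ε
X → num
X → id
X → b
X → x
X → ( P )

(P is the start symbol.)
Yes, the grammar is LL(1).

A grammar is LL(1) if for each non-terminal N with multiple productions, the predict sets of those productions are pairwise disjoint, where PREDICT(N → α) = (FIRST(α) \ {ε}) ∪ (FOLLOW(N) if α ⇒* ε).

Relevant sets:
  FOLLOW(P') = { $, ')' }
  FOLLOW(Y') = { $, ')', '::' }

For P':
  PREDICT(P' → :: Y P') = { '::' }
  PREDICT(P' → ε) = { $, ')' }
For Y':
  PREDICT(Y' → and X Y') = { 'and' }
  PREDICT(Y' → ε) = { $, ')', '::' }
For X:
  PREDICT(X → num) = { 'num' }
  PREDICT(X → id) = { 'id' }
  PREDICT(X → b) = { 'b' }
  PREDICT(X → x) = { 'x' }
  PREDICT(X → '(' P ')') = { '(' }
P, Y have a single production, so nothing to check there.

All predict sets are disjoint. The grammar IS LL(1).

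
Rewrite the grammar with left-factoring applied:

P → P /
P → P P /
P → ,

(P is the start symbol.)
P → P P'
P' → /
P' → P /
P → ,

Left-factoring transforms A → αβ₁ | αβ₂ into A → αA' and A' → β₁ | β₂
(α is the longest common prefix among the alternatives). Repeat until
no nonterminal has two alternatives with a common prefix.

Round 1: P has alternatives sharing prefix 'P'. Introduce P': P → P P'
  Add: P' → /
  Add: P' → P /

No remaining common prefixes — done.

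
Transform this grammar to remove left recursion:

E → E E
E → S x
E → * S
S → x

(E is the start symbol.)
E → S x E'
E → * S E'
E' → E E'
E' → ε
S → x

E is directly left-recursive. The standard transformation for
  A → A α₁ | ... | A α_m | β₁ | ... | β_n
is
  A  → β₁ A' | ... | β_n A'
  A' → α₁ A' | ... | α_m A' | ε

E → S x becomes E → S x E'
E → * S becomes E → * S E'
E → E E becomes E' → E E'
Add E' → ε

Productions for other non-terminals are unchanged:
  S → x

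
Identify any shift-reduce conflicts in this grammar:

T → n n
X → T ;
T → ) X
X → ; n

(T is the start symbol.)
A shift-reduce conflict occurs when an LR(0) state has both:
  - a complete (reduce) item [A → α .] (dot at the end), and
  - a shift item [B → β . c γ] (dot before a terminal).

Augment with T' → T and build the canonical LR(0) collection (I0 = CLOSURE({[T' → . T]}), then GOTO on every symbol after a dot until no new states appear). It has 10 states:
  I0: { [T → . ) X], [T → . n n], [T' → . T] }  — shift
  I1: { [T → ) . X], [T → . ) X], [T → . n n], [X → . ; n], [X → . T ;] }  — shift
  I2: { [T' → T .] }  — accept
  I3: { [T → n . n] }  — shift
  I4: { [T → n n .] }  — reduce
  I5: { [X → ; . n] }  — shift
  I6: { [X → T . ;] }  — shift
  I7: { [T → ) X .] }  — reduce
  I8: { [X → T ; .] }  — reduce
  I9: { [X → ; n .] }  — reduce

No state contains both a complete item and a shift item.

Answer: No shift-reduce conflicts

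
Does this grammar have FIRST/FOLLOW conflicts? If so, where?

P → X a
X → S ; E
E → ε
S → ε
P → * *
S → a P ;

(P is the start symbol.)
Nullable non-terminals: E, S.
E has a nullable alternative but only one production, so nothing to check.

S: nullable alternative(s) S → ε; FOLLOW(S) = { ';' }
  S → ε: FIRST \ {ε} = { } — this is the only nullable alternative, skip
  S → a P ;: FIRST \ {ε} = { 'a' } — disjoint from FOLLOW(S)

P, X have no nullable alternative, so no FIRST/FOLLOW check is needed there.

No FIRST/FOLLOW conflicts found.

Answer: No FIRST/FOLLOW conflicts.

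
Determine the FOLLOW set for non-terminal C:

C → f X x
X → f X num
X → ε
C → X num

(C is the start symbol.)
C is the start symbol, so $ ∈ FOLLOW(C).
C does not occur on any right-hand side.

Taking the union: FOLLOW(C) = { $ }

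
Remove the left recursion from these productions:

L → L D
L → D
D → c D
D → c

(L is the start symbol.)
L → D L'
L' → D L'
L' → ε
D → c D
D → c

L is directly left-recursive. The standard transformation for
  A → A α₁ | ... | A α_m | β₁ | ... | β_n
is
  A  → β₁ A' | ... | β_n A'
  A' → α₁ A' | ... | α_m A' | ε

L → D becomes L → D L'
L → L D becomes L' → D L'
Add L' → ε

Productions for other non-terminals are unchanged:
  D → c D
  D → c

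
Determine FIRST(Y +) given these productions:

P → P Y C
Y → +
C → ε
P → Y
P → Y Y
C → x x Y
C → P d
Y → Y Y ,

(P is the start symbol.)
FIRST sets of the non-terminals involved (from the grammar, by fixed-point iteration):
  FIRST(Y) = { '+' }

To compute FIRST(Y +), process the symbols left to right:
Symbol Y is a non-terminal. Add FIRST(Y) \ {ε} = { '+' }
Y is not nullable (ε ∉ FIRST(Y)), so stop here.
FIRST(Y +) = { '+' }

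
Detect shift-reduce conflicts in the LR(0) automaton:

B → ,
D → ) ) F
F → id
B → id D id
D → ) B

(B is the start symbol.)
No shift-reduce conflicts

Augment with B' → B and build the canonical LR(0) collection (I0 = CLOSURE({[B' → . B]}), then GOTO on every symbol after a dot until no new states appear). It has 11 states:
  I0: { [B → . ,], [B → . id D id], [B' → . B] }  — shift
  I1: { [B → , .] }  — reduce
  I2: { [B' → B .] }  — accept
  I3: { [B → id . D id], [D → . ) ) F], [D → . ) B] }  — shift
  I4: { [B → . ,], [B → . id D id], [D → ) . ) F], [D → ) . B] }  — shift
  I5: { [B → id D . id] }  — shift
  I6: { [B → id D id .] }  — reduce
  I7: { [D → ) ) . F], [F → . id] }  — shift
  I8: { [D → ) B .] }  — reduce
  I9: { [D → ) ) F .] }  — reduce
  I10: { [F → id .] }  — reduce

No state contains both a complete item and a shift item.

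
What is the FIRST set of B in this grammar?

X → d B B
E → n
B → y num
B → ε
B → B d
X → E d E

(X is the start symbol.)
{ 'd', 'y', ε }

To compute FIRST(B), examine every production with B on the left-hand side, reading each right-hand side left to right until a non-nullable symbol is reached.

From B → y num:
  - y is a terminal: add 'y' and stop
From B → ε:
  - ε-production, so ε ∈ FIRST(B)
From B → B d:
  - B is the symbol being defined: contributes nothing new
    B is nullable, so continue to the next symbol
  - d is a terminal: add 'd' and stop

Collecting: FIRST(B) = { 'd', 'y', ε }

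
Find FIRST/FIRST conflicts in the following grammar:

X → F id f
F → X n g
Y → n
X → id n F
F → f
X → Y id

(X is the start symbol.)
A FIRST/FIRST conflict occurs when two productions N → α and N → β for the same non-terminal have FIRST(α) ∩ FIRST(β) ≠ ∅ (with ε ∈ FIRST of a nullable right-hand side, so two nullable alternatives also conflict).

FIRST sets of the non-terminals at (or reachable through a nullable prefix from) the front of some alternative:
  FIRST(F) = { 'f', 'id', 'n' }
  FIRST(Y) = { 'n' }
  FIRST(X) = { 'f', 'id', 'n' }

Productions for X:
  X → F id f: FIRST = { 'f', 'id', 'n' }
  X → id n F: FIRST = { 'id' }
  X → Y id: FIRST = { 'n' }
Productions for F:
  F → X n g: FIRST = { 'f', 'id', 'n' }
  F → f: FIRST = { 'f' }
Y has only one production, so no FIRST/FIRST conflict is possible there.

Conflict for X: X → F id f and X → id n F
  Overlap: { 'id' }
Conflict for X: X → F id f and X → Y id
  Overlap: { 'n' }
Conflict for F: F → X n g and F → f
  Overlap: { 'f' }

Answer: Yes. X → F id f / X → id n F on { 'id' }; X → F id f / X → Y id on { 'n' }; F → X n g / F → f on { 'f' }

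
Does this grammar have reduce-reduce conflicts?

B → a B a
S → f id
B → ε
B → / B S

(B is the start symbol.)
A reduce-reduce conflict occurs when an LR(0) state has two complete items [A → α .] and [B → β .] — both call for a reduction, and with no lookahead the parser cannot choose between them.

Augment with B' → B and build the canonical LR(0) collection (I0 = CLOSURE({[B' → . B]}), then GOTO on every symbol after a dot until no new states appear). It has 10 states:
  I0: { [B → . / B S], [B → . a B a], [B → .], [B' → . B] }  — shift, reduce
  I1: { [B → . / B S], [B → . a B a], [B → .], [B → / . B S] }  — shift, reduce
  I2: { [B' → B .] }  — accept
  I3: { [B → . / B S], [B → . a B a], [B → .], [B → a . B a] }  — shift, reduce
  I4: { [B → a B . a] }  — shift
  I5: { [B → a B a .] }  — reduce
  I6: { [B → / B . S], [S → . f id] }  — shift
  I7: { [B → / B S .] }  — reduce
  I8: { [S → f . id] }  — shift
  I9: { [S → f id .] }  — reduce

No state contains more than one complete item.

Answer: No reduce-reduce conflicts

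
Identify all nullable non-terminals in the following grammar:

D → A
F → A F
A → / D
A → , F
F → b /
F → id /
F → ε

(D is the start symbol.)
{ 'F' }

A non-terminal is nullable if it can derive ε (the empty string): either it has an ε-production, or it has a production whose right-hand side consists entirely of nullable non-terminals.

ε-productions: F → ε
So F is immediately nullable.
No further non-terminal can be added: every production for the remaining non-terminals contains a terminal or a non-nullable non-terminal.
Nullable = { 'F' }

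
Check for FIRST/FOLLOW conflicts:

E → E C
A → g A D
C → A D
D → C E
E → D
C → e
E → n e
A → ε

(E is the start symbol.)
Yes. A → g A D with FOLLOW(A) on { 'g' }

A FIRST/FOLLOW conflict occurs when a non-terminal N has a nullable alternative N → β (β ⇒* ε) and another alternative N → α with FIRST(α) ∩ FOLLOW(N) ≠ ∅: on such a lookahead the parser cannot decide between expanding α and letting N vanish via β.

Nullable non-terminals: A.

A: nullable alternative(s) A → ε; FOLLOW(A) = { 'e', 'g' }
  A → g A D: FIRST \ {ε} = { 'g' } — overlaps FOLLOW(A) on { 'g' }: CONFLICT
  A → ε: FIRST \ {ε} = { } — this is the only nullable alternative, skip

C, D, E have no nullable alternative, so no FIRST/FOLLOW check is needed there.

So the grammar has 1 FIRST/FOLLOW conflict (marked CONFLICT above).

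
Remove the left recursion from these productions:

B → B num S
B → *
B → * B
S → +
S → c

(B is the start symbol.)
B → * B'
B → * B B'
B' → num S B'
B' → ε
S → +
S → c

B is directly left-recursive. The standard transformation for
  A → A α₁ | ... | A α_m | β₁ | ... | β_n
is
  A  → β₁ A' | ... | β_n A'
  A' → α₁ A' | ... | α_m A' | ε

B → * becomes B → * B'
B → * B becomes B → * B B'
B → B num S becomes B' → num S B'
Add B' → ε

Productions for other non-terminals are unchanged:
  S → +
  S → c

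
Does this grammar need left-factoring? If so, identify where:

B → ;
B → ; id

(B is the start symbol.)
Yes, B has productions with common prefix ';'

Left-factoring is needed when two productions for the same non-terminal
share a common prefix on the right-hand side.

Productions for B:
  B → ;
  B → ; id

Found common prefix ';' in productions for B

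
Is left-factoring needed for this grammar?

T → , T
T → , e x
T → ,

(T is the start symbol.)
Yes, T has productions with common prefix ','

Left-factoring is needed when two productions for the same non-terminal
share a common prefix on the right-hand side.

Productions for T:
  T → , T
  T → , e x
  T → ,

Found common prefix ',' in productions for T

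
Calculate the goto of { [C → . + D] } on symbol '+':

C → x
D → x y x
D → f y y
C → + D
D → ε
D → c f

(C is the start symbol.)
GOTO(I, '+') = CLOSURE({ [A → αX.β] : [A → α.Xβ] ∈ I, X = '+' })

Items with dot before '+', with the dot advanced:
  [C → . + D] → [C → + . D]
Closure of the advanced items:
  [C → + . D] has the dot before D: add [D → . x y x], [D → . f y y], [D → .], [D → . c f]

GOTO = { [C → + . D], [D → . c f], [D → . f y y], [D → . x y x], [D → .] }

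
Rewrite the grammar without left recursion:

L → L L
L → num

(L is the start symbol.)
L → num L'
L' → L L'
L' → ε

L is directly left-recursive. The standard transformation for
  A → A α₁ | ... | A α_m | β₁ | ... | β_n
is
  A  → β₁ A' | ... | β_n A'
  A' → α₁ A' | ... | α_m A' | ε

L → num becomes L → num L'
L → L L becomes L' → L L'
Add L' → ε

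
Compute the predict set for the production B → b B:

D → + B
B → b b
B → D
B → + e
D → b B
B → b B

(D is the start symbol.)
{ 'b' }

PREDICT(B → b B) = (FIRST(RHS) \ {ε}) ∪ (FOLLOW(B) if ε ∈ FIRST(RHS), i.e. RHS ⇒* ε)
FIRST(b B) = { 'b' }
ε ∉ FIRST(b B), so FOLLOW(B) is not added.
PREDICT(B → b B) = { 'b' }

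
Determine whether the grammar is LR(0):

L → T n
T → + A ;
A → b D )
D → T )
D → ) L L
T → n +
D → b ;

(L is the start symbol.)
A grammar is LR(0) if no state in the canonical LR(0) collection has:
  - both a shift item (dot before a terminal) and a complete item (shift-reduce conflict), or
  - two or more complete items (reduce-reduce conflict; the accept item [L' → L .] counts as a complete item here).

Augment with L' → L and build the canonical LR(0) collection (I0 = CLOSURE({[L' → . L]}), then GOTO on every symbol after a dot until no new states appear). It has 19 states:
  I0: { [L → . T n], [L' → . L], [T → . + A ;], [T → . n +] }  — shift
  I1: { [A → . b D )], [T → + . A ;] }  — shift
  I2: { [L' → L .] }  — accept
  I3: { [L → T . n] }  — shift
  I4: { [T → n . +] }  — shift
  I5: { [T → n + .] }  — reduce
  I6: { [L → T n .] }  — reduce
  I7: { [T → + A . ;] }  — shift
  I8: { [A → b . D )], [D → . ) L L], [D → . T )], [D → . b ;], [T → . + A ;], [T → . n +] }  — shift
  I9: { [D → ) . L L], [L → . T n], [T → . + A ;], [T → . n +] }  — shift
  I10: { [A → b D . )] }  — shift
  I11: { [D → T . )] }  — shift
  I12: { [D → b . ;] }  — shift
  I13: { [D → b ; .] }  — reduce
  I14: { [D → T ) .] }  — reduce
  I15: { [A → b D ) .] }  — reduce
  I16: { [D → ) L . L], [L → . T n], [T → . + A ;], [T → . n +] }  — shift
  I17: { [D → ) L L .] }  — reduce
  I18: { [T → + A ; .] }  — reduce

Every state is either a pure shift/goto state or contains exactly one complete item and nothing to shift — no conflicts. The grammar is LR(0).

Answer: Yes, the grammar is LR(0)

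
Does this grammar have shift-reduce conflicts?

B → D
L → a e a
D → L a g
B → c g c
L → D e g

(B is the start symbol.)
Yes — I2: [B → D .] vs [L → D . e g]

A shift-reduce conflict occurs when an LR(0) state has both:
  - a complete (reduce) item [A → α .] (dot at the end), and
  - a shift item [B → β . c γ] (dot before a terminal).

Augment with B' → B and build the canonical LR(0) collection (I0 = CLOSURE({[B' → . B]}), then GOTO on every symbol after a dot until no new states appear). It has 14 states:
  I0: { [B → . D], [B → . c g c], [B' → . B], [D → . L a g], [L → . D e g], [L → . a e a] }  — shift
  I1: { [B' → B .] }  — accept
  I2: { [B → D .], [L → D . e g] }  — shift, reduce
  I3: { [D → L . a g] }  — shift
  I4: { [L → a . e a] }  — shift
  I5: { [B → c . g c] }  — shift
  I6: { [B → c g . c] }  — shift
  I7: { [B → c g c .] }  — reduce
  I8: { [L → a e . a] }  — shift
  I9: { [L → a e a .] }  — reduce
  I10: { [D → L a . g] }  — shift
  I11: { [D → L a g .] }  — reduce
  I12: { [L → D e . g] }  — shift
  I13: { [L → D e g .] }  — reduce

I2 contains reduce item [B → D .] and shift item [L → D . e g] — shift-reduce conflict.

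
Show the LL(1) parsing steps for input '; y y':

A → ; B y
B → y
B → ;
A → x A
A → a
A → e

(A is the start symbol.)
Stack is shown with the top on the left.

Stack    Input    Action
------------------------
A $      ; y y $  output A → ; B y
; B y $  ; y y $  match ';'
B y $    y y $    output B → y
y y $    y y $    match 'y'
y $      y $      match 'y'
$        $        accept

The string is accepted.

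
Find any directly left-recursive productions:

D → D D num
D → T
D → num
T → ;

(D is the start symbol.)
D → D D num: LEFT RECURSIVE (starts with D)
D → T: starts with T
D → num: starts with num
T → ;: starts with ';'

The grammar has direct left recursion on: D.

Answer: Yes, D is left-recursive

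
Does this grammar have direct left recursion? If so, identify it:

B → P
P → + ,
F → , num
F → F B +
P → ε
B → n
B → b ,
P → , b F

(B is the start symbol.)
B → P: starts with P
P → + ,: starts with '+'
F → , num: starts with ','
F → F B +: LEFT RECURSIVE (starts with F)
P → ε: starts with ε
B → n: starts with n
B → b ,: starts with b
P → , b F: starts with ','

The grammar has direct left recursion on: F.

Answer: Yes, F is left-recursive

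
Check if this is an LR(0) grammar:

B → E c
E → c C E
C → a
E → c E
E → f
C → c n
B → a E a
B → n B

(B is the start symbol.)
Yes, the grammar is LR(0)

A grammar is LR(0) if no state in the canonical LR(0) collection has:
  - both a shift item (dot before a terminal) and a complete item (shift-reduce conflict), or
  - two or more complete items (reduce-reduce conflict; the accept item [B' → B .] counts as a complete item here).

Augment with B' → B and build the canonical LR(0) collection (I0 = CLOSURE({[B' → . B]}), then GOTO on every symbol after a dot until no new states appear). It has 17 states:
  I0: { [B → . E c], [B → . a E a], [B → . n B], [B' → . B], [E → . c C E], [E → . c E], [E → . f] }  — shift
  I1: { [B' → B .] }  — accept
  I2: { [B → E . c] }  — shift
  I3: { [B → a . E a], [E → . c C E], [E → . c E], [E → . f] }  — shift
  I4: { [C → . a], [C → . c n], [E → . c C E], [E → . c E], [E → . f], [E → c . C E], [E → c . E] }  — shift
  I5: { [E → f .] }  — reduce
  I6: { [B → . E c], [B → . a E a], [B → . n B], [B → n . B], [E → . c C E], [E → . c E], [E → . f] }  — shift
  I7: { [B → n B .] }  — reduce
  I8: { [E → . c C E], [E → . c E], [E → . f], [E → c C . E] }  — shift
  I9: { [E → c E .] }  — reduce
  I10: { [C → a .] }  — reduce
  I11: { [C → . a], [C → . c n], [C → c . n], [E → . c C E], [E → . c E], [E → . f], [E → c . C E], [E → c . E] }  — shift
  I12: { [C → c n .] }  — reduce
  I13: { [E → c C E .] }  — reduce
  I14: { [B → a E . a] }  — shift
  I15: { [B → a E a .] }  — reduce
  I16: { [B → E c .] }  — reduce

Every state is either a pure shift/goto state or contains exactly one complete item and nothing to shift — no conflicts. The grammar is LR(0).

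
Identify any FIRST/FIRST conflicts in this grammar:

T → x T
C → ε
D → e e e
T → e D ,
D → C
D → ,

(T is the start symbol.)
A FIRST/FIRST conflict occurs when two productions N → α and N → β for the same non-terminal have FIRST(α) ∩ FIRST(β) ≠ ∅ (with ε ∈ FIRST of a nullable right-hand side, so two nullable alternatives also conflict).

FIRST sets of the non-terminals at (or reachable through a nullable prefix from) the front of some alternative:
  FIRST(C) = { ε }

Productions for T:
  T → x T: FIRST = { 'x' }
  T → e D ,: FIRST = { 'e' }
Productions for D:
  D → e e e: FIRST = { 'e' }
  D → C: FIRST = { ε }
  D → ,: FIRST = { ',' }
C has only one production, so no FIRST/FIRST conflict is possible there.

All alternatives of each non-terminal have pairwise disjoint FIRST sets.

Answer: No FIRST/FIRST conflicts.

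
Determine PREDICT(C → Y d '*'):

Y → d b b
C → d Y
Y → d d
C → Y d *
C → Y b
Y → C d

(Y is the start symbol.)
PREDICT(C → Y d '*') = (FIRST(RHS) \ {ε}) ∪ (FOLLOW(C) if ε ∈ FIRST(RHS), i.e. RHS ⇒* ε)
FIRST(Y) = { 'd' }
FIRST(Y d '*') = { 'd' }
ε ∉ FIRST(Y d '*'), so FOLLOW(C) is not added.
PREDICT(C → Y d '*') = { 'd' }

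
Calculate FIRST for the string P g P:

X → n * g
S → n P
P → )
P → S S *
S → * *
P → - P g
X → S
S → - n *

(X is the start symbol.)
FIRST sets of the non-terminals involved (from the grammar, by fixed-point iteration):
  FIRST(P) = { ')', '*', '-', 'n' }

To compute FIRST(P g P), process the symbols left to right:
Symbol P is a non-terminal. Add FIRST(P) \ {ε} = { ')', '*', '-', 'n' }
P is not nullable (ε ∉ FIRST(P)), so stop here.
FIRST(P g P) = { ')', '*', '-', 'n' }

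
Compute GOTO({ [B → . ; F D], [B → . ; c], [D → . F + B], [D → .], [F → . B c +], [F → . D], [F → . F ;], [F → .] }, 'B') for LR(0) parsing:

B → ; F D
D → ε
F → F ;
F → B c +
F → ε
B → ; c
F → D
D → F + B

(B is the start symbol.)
{ [F → B . c +] }

GOTO(I, 'B') = CLOSURE({ [A → αX.β] : [A → α.Xβ] ∈ I, X = 'B' })

Items with dot before 'B', with the dot advanced:
  [F → . B c +] → [F → B . c +]
Closure adds nothing (no advanced item has the dot before a non-terminal).

GOTO = { [F → B . c +] }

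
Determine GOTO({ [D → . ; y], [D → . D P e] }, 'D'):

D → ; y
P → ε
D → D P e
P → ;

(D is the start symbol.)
{ [D → D . P e], [P → . ;], [P → .] }

GOTO(I, 'D') = CLOSURE({ [A → αX.β] : [A → α.Xβ] ∈ I, X = 'D' })

Items with dot before 'D', with the dot advanced:
  [D → . D P e] → [D → D . P e]
Closure of the advanced items:
  [D → D . P e] has the dot before P: add [P → .], [P → . ;]

GOTO = { [D → D . P e], [P → . ;], [P → .] }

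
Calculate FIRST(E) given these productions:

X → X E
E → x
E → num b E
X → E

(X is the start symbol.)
{ 'num', 'x' }

From E → x:
  - x is a terminal: add 'x' and stop
From E → num b E:
  - num is a terminal: add 'num' and stop

Collecting: FIRST(E) = { 'num', 'x' }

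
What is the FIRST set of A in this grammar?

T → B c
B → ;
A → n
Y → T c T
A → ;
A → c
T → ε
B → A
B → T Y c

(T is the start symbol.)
From A → n:
  - n is a terminal: add 'n' and stop
From A → ;:
  - ';' is a terminal: add ';' and stop
From A → c:
  - c is a terminal: add 'c' and stop

Collecting: FIRST(A) = { ';', 'c', 'n' }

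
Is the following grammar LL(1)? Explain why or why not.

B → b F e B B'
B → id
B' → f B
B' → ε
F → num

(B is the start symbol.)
No. Predict set conflict for B': { 'f' }

Relevant sets:
  FOLLOW(B') = { $, 'f' }

For B:
  PREDICT(B → b F e B B') = { 'b' }
  PREDICT(B → id) = { 'id' }
For B':
  PREDICT(B' → f B) = { 'f' }
  PREDICT(B' → ε) = { $, 'f' }
F has a single production, so nothing to check there.

Conflict found: Predict set conflict for B': { 'f' }
The grammar is NOT LL(1).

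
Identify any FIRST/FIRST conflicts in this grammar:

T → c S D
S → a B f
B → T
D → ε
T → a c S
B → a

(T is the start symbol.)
A FIRST/FIRST conflict occurs when two productions N → α and N → β for the same non-terminal have FIRST(α) ∩ FIRST(β) ≠ ∅ (with ε ∈ FIRST of a nullable right-hand side, so two nullable alternatives also conflict).

FIRST sets of the non-terminals at (or reachable through a nullable prefix from) the front of some alternative:
  FIRST(T) = { 'a', 'c' }

Productions for T:
  T → c S D: FIRST = { 'c' }
  T → a c S: FIRST = { 'a' }
Productions for B:
  B → T: FIRST = { 'a', 'c' }
  B → a: FIRST = { 'a' }
S, D have only one production, so no FIRST/FIRST conflict is possible there.

Conflict for B: B → T and B → a
  Overlap: { 'a' }

Answer: Yes. B → T / B → a on { 'a' }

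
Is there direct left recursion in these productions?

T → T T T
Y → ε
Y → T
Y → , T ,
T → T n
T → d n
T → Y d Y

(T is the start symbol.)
Direct left recursion occurs when N → N α for some non-terminal N (the right-hand side begins with the left-hand side itself).

T → T T T: LEFT RECURSIVE (starts with T)
Y → ε: starts with ε
Y → T: starts with T
Y → , T ,: starts with ','
T → T n: LEFT RECURSIVE (starts with T)
T → d n: starts with d
T → Y d Y: starts with Y

The grammar has direct left recursion on: T.

Answer: Yes, T is left-recursive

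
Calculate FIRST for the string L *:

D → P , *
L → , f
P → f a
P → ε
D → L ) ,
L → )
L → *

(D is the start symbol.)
{ ')', '*', ',' }

FIRST sets of the non-terminals involved (from the grammar, by fixed-point iteration):
  FIRST(L) = { ')', '*', ',' }

To compute FIRST(L *), process the symbols left to right:
Symbol L is a non-terminal. Add FIRST(L) \ {ε} = { ')', '*', ',' }
L is not nullable (ε ∉ FIRST(L)), so stop here.
FIRST(L *) = { ')', '*', ',' }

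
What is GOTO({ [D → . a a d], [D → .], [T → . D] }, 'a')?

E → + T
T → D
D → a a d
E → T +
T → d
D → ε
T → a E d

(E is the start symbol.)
{ [D → a . a d] }

GOTO(I, 'a') = CLOSURE({ [A → αX.β] : [A → α.Xβ] ∈ I, X = 'a' })

Items with dot before 'a', with the dot advanced:
  [D → . a a d] → [D → a . a d]
Closure adds nothing (no advanced item has the dot before a non-terminal).

GOTO = { [D → a . a d] }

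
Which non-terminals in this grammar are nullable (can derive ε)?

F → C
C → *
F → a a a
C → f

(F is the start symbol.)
A non-terminal is nullable if it can derive ε (the empty string): either it has an ε-production, or it has a production whose right-hand side consists entirely of nullable non-terminals.

There are no ε-productions, so no non-terminal can derive ε.
No non-terminals are nullable.

Answer: None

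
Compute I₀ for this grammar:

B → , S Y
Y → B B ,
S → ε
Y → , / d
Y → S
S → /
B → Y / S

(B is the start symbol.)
{ [B → . , S Y], [B → . Y / S], [B' → . B], [S → . /], [S → .], [Y → . , / d], [Y → . B B ,], [Y → . S] }

First, augment the grammar with B' → B
I₀ = CLOSURE({ [B' → . B] }):
  [B' → . B] has the dot before B: add [B → . , S Y], [B → . Y / S]
  [B → . Y / S] has the dot before Y: add [Y → . B B ,], [Y → . , / d], [Y → . S]
  [Y → . S] has the dot before S: add [S → .], [S → . /]
No further items can be added.

I₀ = { [B → . , S Y], [B → . Y / S], [B' → . B], [S → . /], [S → .], [Y → . , / d], [Y → . B B ,], [Y → . S] }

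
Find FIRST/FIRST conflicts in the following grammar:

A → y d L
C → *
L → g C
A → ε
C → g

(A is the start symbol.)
No FIRST/FIRST conflicts.

Productions for A:
  A → y d L: FIRST = { 'y' }
  A → ε: FIRST = { ε }
Productions for C:
  C → *: FIRST = { '*' }
  C → g: FIRST = { 'g' }
L has only one production, so no FIRST/FIRST conflict is possible there.

All alternatives of each non-terminal have pairwise disjoint FIRST sets.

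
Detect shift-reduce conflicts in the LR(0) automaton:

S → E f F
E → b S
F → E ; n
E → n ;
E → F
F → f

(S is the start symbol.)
No shift-reduce conflicts

Augment with S' → S and build the canonical LR(0) collection (I0 = CLOSURE({[S' → . S]}), then GOTO on every symbol after a dot until no new states appear). It has 14 states:
  I0: { [E → . F], [E → . b S], [E → . n ;], [F → . E ; n], [F → . f], [S → . E f F], [S' → . S] }  — shift
  I1: { [F → E . ; n], [S → E . f F] }  — shift
  I2: { [E → F .] }  — reduce
  I3: { [S' → S .] }  — accept
  I4: { [E → . F], [E → . b S], [E → . n ;], [E → b . S], [F → . E ; n], [F → . f], [S → . E f F] }  — shift
  I5: { [F → f .] }  — reduce
  I6: { [E → n . ;] }  — shift
  I7: { [E → n ; .] }  — reduce
  I8: { [E → b S .] }  — reduce
  I9: { [F → E ; . n] }  — shift
  I10: { [E → . F], [E → . b S], [E → . n ;], [F → . E ; n], [F → . f], [S → E f . F] }  — shift
  I11: { [F → E . ; n] }  — shift
  I12: { [E → F .], [S → E f F .] }  — 2 reduces
  I13: { [F → E ; n .] }  — reduce

No state contains both a complete item and a shift item.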